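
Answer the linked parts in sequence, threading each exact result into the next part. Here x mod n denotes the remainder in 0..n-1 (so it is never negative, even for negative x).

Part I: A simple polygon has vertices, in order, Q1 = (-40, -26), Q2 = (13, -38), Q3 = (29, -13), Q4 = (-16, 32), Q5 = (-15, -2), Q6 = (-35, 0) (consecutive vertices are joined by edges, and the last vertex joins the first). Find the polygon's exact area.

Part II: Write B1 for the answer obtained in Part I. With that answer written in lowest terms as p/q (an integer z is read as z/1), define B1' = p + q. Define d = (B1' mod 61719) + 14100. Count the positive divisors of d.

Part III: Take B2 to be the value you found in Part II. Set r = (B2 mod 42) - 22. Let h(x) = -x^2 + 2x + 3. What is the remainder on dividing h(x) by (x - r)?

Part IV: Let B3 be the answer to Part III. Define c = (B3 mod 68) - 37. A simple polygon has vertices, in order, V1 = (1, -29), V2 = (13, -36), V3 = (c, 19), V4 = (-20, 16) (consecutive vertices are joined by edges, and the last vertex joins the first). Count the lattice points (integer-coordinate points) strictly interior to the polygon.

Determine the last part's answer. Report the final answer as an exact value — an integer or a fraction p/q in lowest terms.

1128

Part I: cross terms: (-40*-38 - 13*-26)=1858, (13*-13 - 29*-38)=933, (29*32 - -16*-13)=720, (-16*-2 - -15*32)=512, (-15*0 - -35*-2)=-70, (-35*-26 - -40*0)=910; twice the area = |4863| = 4863; area = 4863/2; answer 4863/2
Part II: B1 = 4863/2; threaded value p + q = 4865; d = 18965; 18965 = 5 * 3793; number of divisors = (1+1) * (1+1) = 4; answer 4
Part III: B2 = 4; r = -18; remainder = value at the root: -1*(-18)^2 + 2*(-18)^1 + 3 = (-324) + (-36) + (3) = -357; answer -357
Part IV: B3 = -357; c = 14; cross terms: (1*-36 - 13*-29)=341, (13*19 - 14*-36)=751, (14*16 - -20*19)=604, (-20*-29 - 1*16)=564; twice the area = |2260| = 2260; area = 1130; boundary points = 1 + 1 + 1 + 3 = 6; strictly interior points = area - boundary/2 + 1 = 1128; answer 1128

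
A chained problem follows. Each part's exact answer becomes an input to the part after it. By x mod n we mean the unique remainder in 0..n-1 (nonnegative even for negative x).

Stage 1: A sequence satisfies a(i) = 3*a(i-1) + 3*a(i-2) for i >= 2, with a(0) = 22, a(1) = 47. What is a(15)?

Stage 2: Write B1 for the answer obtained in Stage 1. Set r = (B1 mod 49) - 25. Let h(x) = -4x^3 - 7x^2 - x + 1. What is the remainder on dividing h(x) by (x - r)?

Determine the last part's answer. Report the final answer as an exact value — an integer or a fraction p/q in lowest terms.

Stage 1: a(2) = 3*(47) + 3*(22) = 207; iterating: a(2)=207, a(3)=762, a(4)=2907, a(5)=11007, a(6)=41742, a(7)=158247, a(8)=599967, a(9)=2274642, a(10)=8623827, a(11)=32695407, a(12)=123957702, a(13)=469959327, a(14)=1781751087, a(15)=6755131242; answer 6755131242
Stage 2: B1 = 6755131242; r = -12; remainder = value at the root: -4*(-12)^3 - 7*(-12)^2 - 1*(-12)^1 + 1 = (6912) + (-1008) + (12) + (1) = 5917; answer 5917

5917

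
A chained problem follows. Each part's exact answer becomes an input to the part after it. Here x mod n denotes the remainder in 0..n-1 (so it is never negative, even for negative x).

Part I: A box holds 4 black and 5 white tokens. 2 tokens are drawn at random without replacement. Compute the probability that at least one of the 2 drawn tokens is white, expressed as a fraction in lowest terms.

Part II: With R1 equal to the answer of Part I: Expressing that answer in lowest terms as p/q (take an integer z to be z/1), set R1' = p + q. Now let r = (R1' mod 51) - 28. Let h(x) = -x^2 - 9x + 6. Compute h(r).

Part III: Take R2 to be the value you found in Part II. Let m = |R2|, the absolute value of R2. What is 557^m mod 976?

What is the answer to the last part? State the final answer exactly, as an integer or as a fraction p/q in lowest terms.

121

Part I: total draws C(9,2) = 36; complement C(4,2) = 6; favorable 36 - 6 = 30; P = 5/6; answer 5/6
Part II: R1 = 5/6; threaded value p + q = 11; r = -17; -1*(-17)^2 - 9*(-17)^1 + 6 = (-289) + (153) + (6) = -130; answer -130
Part III: R2 = -130; m = 130; squarings mod 976: 557^1=557, 557^2=857, 557^4=497, 557^8=81, 557^16=705, 557^32=241, 557^64=497, 557^128=81; 557^130 = 557^2 * 557^128 = 121 (mod 976); answer 121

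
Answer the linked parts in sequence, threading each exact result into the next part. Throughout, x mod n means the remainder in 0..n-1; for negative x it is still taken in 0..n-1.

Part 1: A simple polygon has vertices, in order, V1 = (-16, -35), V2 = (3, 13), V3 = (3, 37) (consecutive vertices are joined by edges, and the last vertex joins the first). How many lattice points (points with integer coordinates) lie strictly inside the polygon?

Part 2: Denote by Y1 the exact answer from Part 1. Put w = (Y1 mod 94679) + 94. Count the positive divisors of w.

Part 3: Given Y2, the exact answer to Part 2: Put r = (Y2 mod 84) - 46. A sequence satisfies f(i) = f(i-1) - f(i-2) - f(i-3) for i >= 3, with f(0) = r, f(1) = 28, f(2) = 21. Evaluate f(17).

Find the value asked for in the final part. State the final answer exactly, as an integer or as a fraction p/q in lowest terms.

Part 1: cross terms: (-16*13 - 3*-35)=-103, (3*37 - 3*13)=72, (3*-35 - -16*37)=487; twice the area = |456| = 456; area = 228; boundary points = 1 + 24 + 1 = 26; strictly interior points = area - boundary/2 + 1 = 216; answer 216
Part 2: Y1 = 216; w = 310; 310 = 2 * 5 * 31; number of divisors = (1+1) * (1+1) * (1+1) = 8; answer 8
Part 3: Y2 = 8; r = -38; f(3) = 1*(21) - 1*(28) - 1*(-38) = 31; iterating: f(3)=31, f(4)=-18, f(5)=-70, f(6)=-83, f(7)=5, f(8)=158, f(9)=236, f(10)=73, f(11)=-321, f(12)=-630, f(13)=-382, f(14)=569, f(15)=1581, f(16)=1394, f(17)=-756; answer -756

-756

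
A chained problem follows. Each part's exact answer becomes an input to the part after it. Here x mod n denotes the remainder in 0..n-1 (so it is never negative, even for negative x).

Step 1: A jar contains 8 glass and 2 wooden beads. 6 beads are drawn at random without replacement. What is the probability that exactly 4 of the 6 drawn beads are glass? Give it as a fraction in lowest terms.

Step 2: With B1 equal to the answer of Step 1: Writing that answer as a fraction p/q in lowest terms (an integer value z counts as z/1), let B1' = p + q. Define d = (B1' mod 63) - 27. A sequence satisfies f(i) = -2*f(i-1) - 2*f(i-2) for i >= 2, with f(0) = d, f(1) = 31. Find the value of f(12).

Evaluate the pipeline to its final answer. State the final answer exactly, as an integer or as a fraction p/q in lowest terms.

1472

Step 1: total draws C(10,6) = 210; favorable C(8,4)*C(2,2) = 70; P = 1/3; answer 1/3
Step 2: B1 = 1/3; threaded value p + q = 4; d = -23; f(2) = -2*(31) - 2*(-23) = -16; iterating: f(2)=-16, f(3)=-30, f(4)=92, f(5)=-124, f(6)=64, f(7)=120, f(8)=-368, f(9)=496, f(10)=-256, f(11)=-480, f(12)=1472; answer 1472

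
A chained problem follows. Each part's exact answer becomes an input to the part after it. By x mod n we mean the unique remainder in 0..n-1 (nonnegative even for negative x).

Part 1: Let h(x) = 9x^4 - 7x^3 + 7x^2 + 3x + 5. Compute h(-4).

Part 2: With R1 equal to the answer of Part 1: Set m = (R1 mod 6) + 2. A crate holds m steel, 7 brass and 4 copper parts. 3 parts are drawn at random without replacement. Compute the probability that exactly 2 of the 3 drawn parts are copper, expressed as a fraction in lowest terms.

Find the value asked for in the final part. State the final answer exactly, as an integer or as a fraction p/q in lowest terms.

Part 1: 9*(-4)^4 - 7*(-4)^3 + 7*(-4)^2 + 3*(-4)^1 + 5 = (2304) + (448) + (112) + (-12) + (5) = 2857; answer 2857
Part 2: R1 = 2857; m = 3; total draws C(14,3) = 364; favorable C(4,2)*C(10,1) = 60; P = 15/91; answer 15/91

15/91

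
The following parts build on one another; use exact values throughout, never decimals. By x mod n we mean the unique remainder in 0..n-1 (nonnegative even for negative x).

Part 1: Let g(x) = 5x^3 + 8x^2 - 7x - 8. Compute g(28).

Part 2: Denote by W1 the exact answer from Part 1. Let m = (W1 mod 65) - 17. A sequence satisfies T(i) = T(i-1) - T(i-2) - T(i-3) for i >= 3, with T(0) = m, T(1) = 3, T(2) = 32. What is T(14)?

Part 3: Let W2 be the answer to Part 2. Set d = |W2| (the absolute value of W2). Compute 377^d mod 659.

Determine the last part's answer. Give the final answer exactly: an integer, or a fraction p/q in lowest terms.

Part 1: 5*(28)^3 + 8*(28)^2 - 7*(28)^1 - 8 = (109760) + (6272) + (-196) + (-8) = 115828; answer 115828
Part 2: W1 = 115828; m = 46; T(3) = 1*(32) - 1*(3) - 1*(46) = -17; iterating: T(3)=-17, T(4)=-52, T(5)=-67, T(6)=2, T(7)=121, T(8)=186, T(9)=63, T(10)=-244, T(11)=-493, T(12)=-312, T(13)=425, T(14)=1230; answer 1230
Part 3: W2 = 1230; d = 1230; squarings mod 659: 377^1=377, 377^2=444, 377^4=95, 377^8=458, 377^16=202, 377^32=605, 377^64=280, 377^128=638, 377^256=441, 377^512=76, 377^1024=504; 377^1230 = 377^2 * 377^4 * 377^8 * 377^64 * 377^128 * 377^1024 = 224 (mod 659); answer 224

224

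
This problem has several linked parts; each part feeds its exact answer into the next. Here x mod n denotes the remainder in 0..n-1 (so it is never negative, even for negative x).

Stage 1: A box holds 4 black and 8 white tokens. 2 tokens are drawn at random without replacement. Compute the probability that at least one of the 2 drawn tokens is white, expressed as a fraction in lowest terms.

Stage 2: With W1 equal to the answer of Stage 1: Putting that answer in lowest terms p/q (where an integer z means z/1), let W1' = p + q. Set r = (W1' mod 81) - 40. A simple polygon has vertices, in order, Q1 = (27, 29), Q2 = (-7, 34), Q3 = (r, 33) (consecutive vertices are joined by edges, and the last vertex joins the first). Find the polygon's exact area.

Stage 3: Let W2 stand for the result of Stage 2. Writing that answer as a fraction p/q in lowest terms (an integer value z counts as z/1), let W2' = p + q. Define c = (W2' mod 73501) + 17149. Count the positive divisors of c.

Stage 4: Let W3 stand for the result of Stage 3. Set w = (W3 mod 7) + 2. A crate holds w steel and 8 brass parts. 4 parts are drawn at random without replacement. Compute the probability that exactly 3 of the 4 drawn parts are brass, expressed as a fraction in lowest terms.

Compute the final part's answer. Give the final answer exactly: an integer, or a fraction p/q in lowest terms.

48/143

Stage 1: total draws C(12,2) = 66; complement C(4,2) = 6; favorable 66 - 6 = 60; P = 10/11; answer 10/11
Stage 2: W1 = 10/11; threaded value p + q = 21; r = -19; cross terms: (27*34 - -7*29)=1121, (-7*33 - -19*34)=415, (-19*29 - 27*33)=-1442; twice the area = |94| = 94; area = 47; answer 47
Stage 3: W2 = 47; threaded value p + q = 48; c = 17197; 17197 = 29 * 593; number of divisors = (1+1) * (1+1) = 4; answer 4
Stage 4: W3 = 4; w = 6; total draws C(14,4) = 1001; favorable C(8,3)*C(6,1) = 336; P = 48/143; answer 48/143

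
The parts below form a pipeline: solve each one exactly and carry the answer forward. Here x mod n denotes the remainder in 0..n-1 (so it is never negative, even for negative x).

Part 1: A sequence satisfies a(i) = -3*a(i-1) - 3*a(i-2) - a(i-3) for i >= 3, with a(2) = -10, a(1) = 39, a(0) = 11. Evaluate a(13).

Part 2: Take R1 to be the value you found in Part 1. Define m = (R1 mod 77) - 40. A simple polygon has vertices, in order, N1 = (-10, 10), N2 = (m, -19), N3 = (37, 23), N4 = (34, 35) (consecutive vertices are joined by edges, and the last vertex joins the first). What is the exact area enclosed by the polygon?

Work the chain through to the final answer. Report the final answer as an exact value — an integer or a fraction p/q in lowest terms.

Part 1: a(3) = -3*(-10) - 3*(39) - 1*(11) = -98; iterating: a(3)=-98, a(4)=285, a(5)=-551, a(6)=896, a(7)=-1320, a(8)=1823, a(9)=-2405, a(10)=3066, a(11)=-3806, a(12)=4625, a(13)=-5523; answer -5523
Part 2: R1 = -5523; m = -19; cross terms: (-10*-19 - -19*10)=380, (-19*23 - 37*-19)=266, (37*35 - 34*23)=513, (34*10 - -10*35)=690; twice the area = |1849| = 1849; area = 1849/2; answer 1849/2

1849/2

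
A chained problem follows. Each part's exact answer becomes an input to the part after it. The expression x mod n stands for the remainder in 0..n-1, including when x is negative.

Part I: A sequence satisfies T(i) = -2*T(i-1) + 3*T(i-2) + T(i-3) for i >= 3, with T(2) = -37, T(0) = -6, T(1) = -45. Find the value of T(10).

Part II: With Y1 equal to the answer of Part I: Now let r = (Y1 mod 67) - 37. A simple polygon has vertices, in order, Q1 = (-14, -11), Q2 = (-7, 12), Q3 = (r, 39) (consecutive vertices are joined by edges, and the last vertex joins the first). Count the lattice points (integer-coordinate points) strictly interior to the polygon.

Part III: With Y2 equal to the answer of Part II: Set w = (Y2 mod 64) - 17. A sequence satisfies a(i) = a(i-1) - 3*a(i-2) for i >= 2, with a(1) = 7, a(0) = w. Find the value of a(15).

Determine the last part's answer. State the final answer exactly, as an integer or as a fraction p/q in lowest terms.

Part I: T(3) = -2*(-37) + 3*(-45) + 1*(-6) = -67; iterating: T(3)=-67, T(4)=-22, T(5)=-194, T(6)=255, T(7)=-1114, T(8)=2799, T(9)=-8685, T(10)=24653; answer 24653
Part II: Y1 = 24653; r = 27; cross terms: (-14*12 - -7*-11)=-245, (-7*39 - 27*12)=-597, (27*-11 - -14*39)=249; twice the area = |-593| = 593; area = 593/2; boundary points = 1 + 1 + 1 = 3; strictly interior points = area - boundary/2 + 1 = 296; answer 296
Part III: Y2 = 296; w = 23; a(2) = 1*(7) - 3*(23) = -62; iterating: a(2)=-62, a(3)=-83, a(4)=103, a(5)=352, a(6)=43, a(7)=-1013, a(8)=-1142, a(9)=1897, a(10)=5323, a(11)=-368, a(12)=-16337, a(13)=-15233, a(14)=33778, a(15)=79477; answer 79477

79477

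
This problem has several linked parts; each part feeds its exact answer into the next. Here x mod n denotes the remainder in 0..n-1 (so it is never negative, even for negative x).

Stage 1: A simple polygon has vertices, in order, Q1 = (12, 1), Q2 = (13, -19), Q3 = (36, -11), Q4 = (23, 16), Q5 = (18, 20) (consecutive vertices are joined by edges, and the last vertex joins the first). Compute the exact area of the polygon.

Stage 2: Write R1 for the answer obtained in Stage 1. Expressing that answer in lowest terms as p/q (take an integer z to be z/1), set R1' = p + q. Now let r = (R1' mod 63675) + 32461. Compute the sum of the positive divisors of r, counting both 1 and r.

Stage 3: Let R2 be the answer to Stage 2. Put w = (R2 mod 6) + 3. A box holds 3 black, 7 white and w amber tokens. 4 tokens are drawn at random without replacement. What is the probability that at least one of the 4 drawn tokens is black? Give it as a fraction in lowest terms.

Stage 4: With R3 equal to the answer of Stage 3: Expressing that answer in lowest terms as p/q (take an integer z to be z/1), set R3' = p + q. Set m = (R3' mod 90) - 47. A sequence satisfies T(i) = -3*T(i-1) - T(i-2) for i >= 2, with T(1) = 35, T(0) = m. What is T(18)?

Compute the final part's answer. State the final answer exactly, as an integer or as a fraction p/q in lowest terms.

Stage 1: cross terms: (12*-19 - 13*1)=-241, (13*-11 - 36*-19)=541, (36*16 - 23*-11)=829, (23*20 - 18*16)=172, (18*1 - 12*20)=-222; twice the area = |1079| = 1079; area = 1079/2; answer 1079/2
Stage 2: R1 = 1079/2; threaded value p + q = 1081; r = 33542; 33542 = 2 * 31 * 541; sigma = (1 + 2) * (1 + 31) * (1 + 541) = 3 * 32 * 542 = 52032; answer 52032
Stage 3: R2 = 52032; w = 3; total draws C(13,4) = 715; complement C(10,4) = 210; favorable 715 - 210 = 505; P = 101/143; answer 101/143
Stage 4: R3 = 101/143; threaded value p + q = 244; m = 17; T(2) = -3*(35) - 1*(17) = -122; iterating: T(2)=-122, T(3)=331, T(4)=-871, T(5)=2282, T(6)=-5975, T(7)=15643, T(8)=-40954, T(9)=107219, T(10)=-280703, T(11)=734890, T(12)=-1923967, T(13)=5037011, T(14)=-13187066, T(15)=34524187, T(16)=-90385495, T(17)=236632298, T(18)=-619511399; answer -619511399

-619511399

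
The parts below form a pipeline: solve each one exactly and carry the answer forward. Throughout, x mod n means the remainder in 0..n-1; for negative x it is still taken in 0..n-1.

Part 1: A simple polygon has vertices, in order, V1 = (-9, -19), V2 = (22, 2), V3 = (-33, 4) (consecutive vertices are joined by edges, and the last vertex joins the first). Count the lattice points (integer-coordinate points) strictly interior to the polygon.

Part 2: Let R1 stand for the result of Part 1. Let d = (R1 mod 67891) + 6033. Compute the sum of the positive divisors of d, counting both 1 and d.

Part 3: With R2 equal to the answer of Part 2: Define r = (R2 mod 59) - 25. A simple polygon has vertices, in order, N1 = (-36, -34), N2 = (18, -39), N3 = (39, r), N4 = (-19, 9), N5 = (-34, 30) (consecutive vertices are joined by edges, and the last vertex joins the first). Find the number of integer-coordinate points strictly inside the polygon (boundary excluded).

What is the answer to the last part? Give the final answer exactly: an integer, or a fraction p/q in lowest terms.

Part 1: cross terms: (-9*2 - 22*-19)=400, (22*4 - -33*2)=154, (-33*-19 - -9*4)=663; twice the area = |1217| = 1217; area = 1217/2; boundary points = 1 + 1 + 1 = 3; strictly interior points = area - boundary/2 + 1 = 608; answer 608
Part 2: R1 = 608; d = 6641; 6641 = 29 * 229; sigma = (1 + 29) * (1 + 229) = 30 * 230 = 6900; answer 6900
Part 3: R2 = 6900; r = 31; cross terms: (-36*-39 - 18*-34)=2016, (18*31 - 39*-39)=2079, (39*9 - -19*31)=940, (-19*30 - -34*9)=-264, (-34*-34 - -36*30)=2236; twice the area = |7007| = 7007; area = 7007/2; boundary points = 1 + 7 + 2 + 3 + 2 = 15; strictly interior points = area - boundary/2 + 1 = 3497; answer 3497

3497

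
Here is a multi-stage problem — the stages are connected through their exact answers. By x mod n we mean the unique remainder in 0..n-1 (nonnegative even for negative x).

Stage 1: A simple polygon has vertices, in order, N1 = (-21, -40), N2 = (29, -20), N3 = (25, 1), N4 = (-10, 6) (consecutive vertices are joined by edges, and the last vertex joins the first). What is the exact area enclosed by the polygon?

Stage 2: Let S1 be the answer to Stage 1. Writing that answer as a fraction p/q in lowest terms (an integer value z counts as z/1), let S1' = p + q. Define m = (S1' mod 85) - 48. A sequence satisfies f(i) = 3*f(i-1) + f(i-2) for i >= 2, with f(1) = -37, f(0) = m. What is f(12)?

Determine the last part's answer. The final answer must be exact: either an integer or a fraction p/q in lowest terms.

-13186411

Stage 1: cross terms: (-21*-20 - 29*-40)=1580, (29*1 - 25*-20)=529, (25*6 - -10*1)=160, (-10*-40 - -21*6)=526; twice the area = |2795| = 2795; area = 2795/2; answer 2795/2
Stage 2: S1 = 2795/2; threaded value p + q = 2797; m = 29; f(2) = 3*(-37) + 1*(29) = -82; iterating: f(2)=-82, f(3)=-283, f(4)=-931, f(5)=-3076, f(6)=-10159, f(7)=-33553, f(8)=-110818, f(9)=-366007, f(10)=-1208839, f(11)=-3992524, f(12)=-13186411; answer -13186411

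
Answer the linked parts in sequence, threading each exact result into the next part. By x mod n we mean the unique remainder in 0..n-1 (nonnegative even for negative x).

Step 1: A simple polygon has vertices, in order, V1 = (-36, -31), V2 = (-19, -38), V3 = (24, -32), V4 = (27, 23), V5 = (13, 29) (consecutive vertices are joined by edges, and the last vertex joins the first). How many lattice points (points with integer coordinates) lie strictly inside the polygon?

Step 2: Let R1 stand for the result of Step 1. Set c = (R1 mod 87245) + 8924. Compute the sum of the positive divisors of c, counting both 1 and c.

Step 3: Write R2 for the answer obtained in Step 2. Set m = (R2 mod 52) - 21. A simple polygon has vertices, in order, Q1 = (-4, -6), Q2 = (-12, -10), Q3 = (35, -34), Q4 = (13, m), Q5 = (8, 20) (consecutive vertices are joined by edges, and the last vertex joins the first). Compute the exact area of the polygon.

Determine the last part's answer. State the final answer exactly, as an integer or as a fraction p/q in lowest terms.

1541/2

Step 1: cross terms: (-36*-38 - -19*-31)=779, (-19*-32 - 24*-38)=1520, (24*23 - 27*-32)=1416, (27*29 - 13*23)=484, (13*-31 - -36*29)=641; twice the area = |4840| = 4840; area = 2420; boundary points = 1 + 1 + 1 + 2 + 1 = 6; strictly interior points = area - boundary/2 + 1 = 2418; answer 2418
Step 2: R1 = 2418; c = 11342; 11342 = 2 * 53 * 107; sigma = (1 + 2) * (1 + 53) * (1 + 107) = 3 * 54 * 108 = 17496; answer 17496
Step 3: R2 = 17496; m = 3; cross terms: (-4*-10 - -12*-6)=-32, (-12*-34 - 35*-10)=758, (35*3 - 13*-34)=547, (13*20 - 8*3)=236, (8*-6 - -4*20)=32; twice the area = |1541| = 1541; area = 1541/2; answer 1541/2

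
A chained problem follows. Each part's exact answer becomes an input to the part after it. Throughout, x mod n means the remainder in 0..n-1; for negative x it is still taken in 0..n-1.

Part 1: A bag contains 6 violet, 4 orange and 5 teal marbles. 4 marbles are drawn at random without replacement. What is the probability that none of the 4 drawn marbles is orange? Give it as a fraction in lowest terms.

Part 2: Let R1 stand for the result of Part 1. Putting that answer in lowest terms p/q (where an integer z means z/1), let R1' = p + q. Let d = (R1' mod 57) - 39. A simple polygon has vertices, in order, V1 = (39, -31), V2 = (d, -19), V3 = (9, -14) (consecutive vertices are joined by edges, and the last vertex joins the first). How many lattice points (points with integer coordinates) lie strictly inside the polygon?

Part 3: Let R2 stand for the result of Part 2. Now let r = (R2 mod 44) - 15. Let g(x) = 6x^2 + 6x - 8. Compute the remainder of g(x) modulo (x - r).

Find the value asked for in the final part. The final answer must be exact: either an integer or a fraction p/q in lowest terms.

424

Part 1: total draws C(15,4) = 1365; favorable C(11,4) = 330; P = 22/91; answer 22/91
Part 2: R1 = 22/91; threaded value p + q = 113; d = 17; cross terms: (39*-19 - 17*-31)=-214, (17*-14 - 9*-19)=-67, (9*-31 - 39*-14)=267; twice the area = |-14| = 14; area = 7; boundary points = 2 + 1 + 1 = 4; strictly interior points = area - boundary/2 + 1 = 6; answer 6
Part 3: R2 = 6; r = -9; remainder = value at the root: 6*(-9)^2 + 6*(-9)^1 - 8 = (486) + (-54) + (-8) = 424; answer 424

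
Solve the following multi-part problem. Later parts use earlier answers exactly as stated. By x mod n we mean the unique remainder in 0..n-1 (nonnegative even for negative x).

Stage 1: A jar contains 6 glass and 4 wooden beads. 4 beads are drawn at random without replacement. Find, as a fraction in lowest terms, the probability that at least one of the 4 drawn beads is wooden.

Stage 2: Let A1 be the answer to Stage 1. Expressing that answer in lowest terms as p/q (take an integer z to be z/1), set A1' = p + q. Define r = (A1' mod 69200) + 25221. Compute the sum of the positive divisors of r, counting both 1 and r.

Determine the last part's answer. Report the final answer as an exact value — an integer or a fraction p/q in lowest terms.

Stage 1: total draws C(10,4) = 210; complement C(6,4) = 15; favorable 210 - 15 = 195; P = 13/14; answer 13/14
Stage 2: A1 = 13/14; threaded value p + q = 27; r = 25248; 25248 = 2^5 * 3 * 263; sigma = (1 + 2 + 4 + 8 + 16 + 32) * (1 + 3) * (1 + 263) = 63 * 4 * 264 = 66528; answer 66528

66528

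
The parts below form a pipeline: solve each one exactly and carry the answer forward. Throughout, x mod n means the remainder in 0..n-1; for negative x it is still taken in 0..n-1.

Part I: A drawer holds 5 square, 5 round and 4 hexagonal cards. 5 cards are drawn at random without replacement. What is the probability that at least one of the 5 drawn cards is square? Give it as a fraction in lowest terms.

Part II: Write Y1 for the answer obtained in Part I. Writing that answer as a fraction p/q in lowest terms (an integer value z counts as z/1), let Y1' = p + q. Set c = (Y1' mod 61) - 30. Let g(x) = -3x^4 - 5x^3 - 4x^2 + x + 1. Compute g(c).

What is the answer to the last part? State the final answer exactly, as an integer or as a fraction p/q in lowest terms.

-410

Part I: total draws C(14,5) = 2002; complement C(9,5) = 126; favorable 2002 - 126 = 1876; P = 134/143; answer 134/143
Part II: Y1 = 134/143; threaded value p + q = 277; c = 3; -3*(3)^4 - 5*(3)^3 - 4*(3)^2 + 1*(3)^1 + 1 = (-243) + (-135) + (-36) + (3) + (1) = -410; answer -410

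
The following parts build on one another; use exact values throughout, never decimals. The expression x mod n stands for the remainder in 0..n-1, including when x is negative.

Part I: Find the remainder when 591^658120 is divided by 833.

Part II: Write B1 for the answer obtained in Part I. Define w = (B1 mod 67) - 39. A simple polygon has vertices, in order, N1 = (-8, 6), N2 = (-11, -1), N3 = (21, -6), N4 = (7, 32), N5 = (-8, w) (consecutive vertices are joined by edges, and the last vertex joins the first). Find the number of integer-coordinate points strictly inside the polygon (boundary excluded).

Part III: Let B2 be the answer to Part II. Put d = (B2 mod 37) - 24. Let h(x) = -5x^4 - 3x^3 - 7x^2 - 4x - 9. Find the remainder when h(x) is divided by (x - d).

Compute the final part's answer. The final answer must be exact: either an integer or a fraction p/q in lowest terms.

Part I: squarings mod 833: 591^1=591, 591^2=254, 591^4=375, 591^8=681, 591^16=613, 591^32=86, 591^64=732, 591^128=205, 591^256=375, 591^512=681, 591^1024=613, 591^2048=86, 591^4096=732, 591^8192=205, 591^16384=375, 591^32768=681, 591^65536=613, 591^131072=86, 591^262144=732, 591^524288=205; 591^658120 = 591^8 * 591^64 * 591^128 * 591^512 * 591^2048 * 591^131072 * 591^524288 = 732 (mod 833); answer 732
Part II: B1 = 732; w = 23; cross terms: (-8*-1 - -11*6)=74, (-11*-6 - 21*-1)=87, (21*32 - 7*-6)=714, (7*23 - -8*32)=417, (-8*6 - -8*23)=136; twice the area = |1428| = 1428; area = 714; boundary points = 1 + 1 + 2 + 3 + 17 = 24; strictly interior points = area - boundary/2 + 1 = 703; answer 703
Part III: B2 = 703; d = -24; remainder = value at the root: -5*(-24)^4 - 3*(-24)^3 - 7*(-24)^2 - 4*(-24)^1 - 9 = (-1658880) + (41472) + (-4032) + (96) + (-9) = -1621353; answer -1621353

-1621353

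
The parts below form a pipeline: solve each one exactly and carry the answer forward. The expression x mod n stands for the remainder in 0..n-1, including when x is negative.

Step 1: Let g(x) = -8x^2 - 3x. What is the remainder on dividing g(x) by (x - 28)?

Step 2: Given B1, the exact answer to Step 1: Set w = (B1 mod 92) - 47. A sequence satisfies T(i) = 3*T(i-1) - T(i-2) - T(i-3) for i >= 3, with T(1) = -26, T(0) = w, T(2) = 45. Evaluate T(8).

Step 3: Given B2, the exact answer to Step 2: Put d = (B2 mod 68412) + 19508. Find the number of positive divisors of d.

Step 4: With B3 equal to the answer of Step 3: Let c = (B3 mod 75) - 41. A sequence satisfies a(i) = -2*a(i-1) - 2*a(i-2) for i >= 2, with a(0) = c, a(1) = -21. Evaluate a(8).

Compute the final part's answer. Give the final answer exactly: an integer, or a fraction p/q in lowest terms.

-528

Step 1: remainder = value at the root: -8*(28)^2 - 3*(28)^1 = (-6272) + (-84) = -6356; answer -6356
Step 2: B1 = -6356; w = 37; T(3) = 3*(45) - 1*(-26) - 1*(37) = 124; iterating: T(3)=124, T(4)=353, T(5)=890, T(6)=2193, T(7)=5336, T(8)=12925; answer 12925
Step 3: B2 = 12925; d = 32433; 32433 = 3 * 19 * 569; number of divisors = (1+1) * (1+1) * (1+1) = 8; answer 8
Step 4: B3 = 8; c = -33; a(2) = -2*(-21) - 2*(-33) = 108; iterating: a(2)=108, a(3)=-174, a(4)=132, a(5)=84, a(6)=-432, a(7)=696, a(8)=-528; answer -528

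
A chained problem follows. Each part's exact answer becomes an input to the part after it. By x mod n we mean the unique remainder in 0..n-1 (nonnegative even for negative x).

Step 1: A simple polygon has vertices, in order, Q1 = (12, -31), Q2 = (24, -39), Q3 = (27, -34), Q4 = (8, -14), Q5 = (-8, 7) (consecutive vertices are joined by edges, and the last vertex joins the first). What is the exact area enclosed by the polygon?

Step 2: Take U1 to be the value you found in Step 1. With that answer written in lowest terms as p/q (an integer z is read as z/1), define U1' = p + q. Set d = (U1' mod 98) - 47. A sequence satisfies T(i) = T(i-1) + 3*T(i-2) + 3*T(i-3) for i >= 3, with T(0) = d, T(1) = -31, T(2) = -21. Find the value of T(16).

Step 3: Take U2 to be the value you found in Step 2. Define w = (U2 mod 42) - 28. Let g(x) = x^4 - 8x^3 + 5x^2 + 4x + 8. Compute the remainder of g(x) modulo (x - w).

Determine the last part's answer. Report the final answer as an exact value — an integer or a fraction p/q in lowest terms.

321780

Step 1: cross terms: (12*-39 - 24*-31)=276, (24*-34 - 27*-39)=237, (27*-14 - 8*-34)=-106, (8*7 - -8*-14)=-56, (-8*-31 - 12*7)=164; twice the area = |515| = 515; area = 515/2; answer 515/2
Step 2: U1 = 515/2; threaded value p + q = 517; d = -20; T(3) = 1*(-21) + 3*(-31) + 3*(-20) = -174; iterating: T(3)=-174, T(4)=-330, T(5)=-915, T(6)=-2427, T(7)=-6162, T(8)=-16188, T(9)=-41955, T(10)=-109005, T(11)=-283434, T(12)=-736314, T(13)=-1913631, T(14)=-4972875, T(15)=-12922710, T(16)=-33582228; answer -33582228
Step 3: U2 = -33582228; w = -22; remainder = value at the root: 1*(-22)^4 - 8*(-22)^3 + 5*(-22)^2 + 4*(-22)^1 + 8 = (234256) + (85184) + (2420) + (-88) + (8) = 321780; answer 321780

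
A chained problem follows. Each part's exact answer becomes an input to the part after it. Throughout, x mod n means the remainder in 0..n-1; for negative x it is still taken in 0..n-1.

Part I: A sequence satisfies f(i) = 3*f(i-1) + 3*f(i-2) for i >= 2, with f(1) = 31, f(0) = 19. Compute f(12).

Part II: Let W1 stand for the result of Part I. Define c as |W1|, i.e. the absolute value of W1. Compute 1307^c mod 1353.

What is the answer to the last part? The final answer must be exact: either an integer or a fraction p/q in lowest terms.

Part I: f(2) = 3*(31) + 3*(19) = 150; iterating: f(2)=150, f(3)=543, f(4)=2079, f(5)=7866, f(6)=29835, f(7)=113103, f(8)=428814, f(9)=1625751, f(10)=6163695, f(11)=23368338, f(12)=88596099; answer 88596099
Part II: W1 = 88596099; c = 88596099; squarings mod 1353: 1307^1=1307, 1307^2=763, 1307^4=379, 1307^8=223, 1307^16=1021, 1307^32=631, 1307^64=379, 1307^128=223, 1307^256=1021, 1307^512=631, 1307^1024=379, 1307^2048=223, 1307^4096=1021, 1307^8192=631, 1307^16384=379, 1307^32768=223, 1307^65536=1021, 1307^131072=631, 1307^262144=379, 1307^524288=223, 1307^1048576=1021, 1307^2097152=631, 1307^4194304=379, 1307^8388608=223, 1307^16777216=1021, 1307^33554432=631, 1307^67108864=379; 1307^88596099 = 1307^1 * 1307^2 * 1307^128 * 1307^512 * 1307^1024 * 1307^2048 * 1307^4096 * 1307^16384 * 1307^32768 * 1307^65536 * 1307^131072 * 1307^262144 * 1307^4194304 * 1307^16777216 * 1307^67108864 = 500 (mod 1353); answer 500

500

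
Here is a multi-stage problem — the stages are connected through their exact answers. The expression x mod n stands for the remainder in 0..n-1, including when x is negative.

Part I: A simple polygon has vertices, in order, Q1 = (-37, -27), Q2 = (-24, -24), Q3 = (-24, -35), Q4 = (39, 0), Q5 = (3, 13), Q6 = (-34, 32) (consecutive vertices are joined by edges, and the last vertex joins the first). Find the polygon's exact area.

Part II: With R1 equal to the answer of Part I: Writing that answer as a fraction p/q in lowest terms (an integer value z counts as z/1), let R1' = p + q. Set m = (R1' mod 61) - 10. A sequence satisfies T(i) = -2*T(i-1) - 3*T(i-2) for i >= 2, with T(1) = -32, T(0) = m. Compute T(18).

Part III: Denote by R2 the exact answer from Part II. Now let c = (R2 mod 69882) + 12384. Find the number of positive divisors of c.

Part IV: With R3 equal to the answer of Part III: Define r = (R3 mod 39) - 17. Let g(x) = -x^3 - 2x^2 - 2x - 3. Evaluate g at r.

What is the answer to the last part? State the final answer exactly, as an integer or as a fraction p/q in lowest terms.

1108

Part I: cross terms: (-37*-24 - -24*-27)=240, (-24*-35 - -24*-24)=264, (-24*0 - 39*-35)=1365, (39*13 - 3*0)=507, (3*32 - -34*13)=538, (-34*-27 - -37*32)=2102; twice the area = |5016| = 5016; area = 2508; answer 2508
Part II: R1 = 2508; threaded value p + q = 2509; m = -2; T(2) = -2*(-32) - 3*(-2) = 70; iterating: T(2)=70, T(3)=-44, T(4)=-122, T(5)=376, T(6)=-386, T(7)=-356, T(8)=1870, T(9)=-2672, T(10)=-266, T(11)=8548, T(12)=-16298, T(13)=6952, T(14)=34990, T(15)=-90836, T(16)=76702, T(17)=119104, T(18)=-468314; answer -468314
Part III: R2 = -468314; c = 33244; 33244 = 2^2 * 8311; number of divisors = (2+1) * (1+1) = 6; answer 6
Part IV: R3 = 6; r = -11; -1*(-11)^3 - 2*(-11)^2 - 2*(-11)^1 - 3 = (1331) + (-242) + (22) + (-3) = 1108; answer 1108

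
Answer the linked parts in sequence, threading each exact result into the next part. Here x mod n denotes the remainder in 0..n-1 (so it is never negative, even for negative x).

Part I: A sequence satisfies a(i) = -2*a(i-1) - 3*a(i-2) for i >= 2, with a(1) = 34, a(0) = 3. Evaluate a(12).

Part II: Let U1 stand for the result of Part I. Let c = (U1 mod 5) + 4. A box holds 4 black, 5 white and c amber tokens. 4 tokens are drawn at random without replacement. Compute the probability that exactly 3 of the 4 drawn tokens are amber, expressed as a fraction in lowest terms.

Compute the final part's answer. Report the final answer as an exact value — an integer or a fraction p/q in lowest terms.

12/91

Part I: a(2) = -2*(34) - 3*(3) = -77; iterating: a(2)=-77, a(3)=52, a(4)=127, a(5)=-410, a(6)=439, a(7)=352, a(8)=-2021, a(9)=2986, a(10)=91, a(11)=-9140, a(12)=18007; answer 18007
Part II: U1 = 18007; c = 6; total draws C(15,4) = 1365; favorable C(6,3)*C(9,1) = 180; P = 12/91; answer 12/91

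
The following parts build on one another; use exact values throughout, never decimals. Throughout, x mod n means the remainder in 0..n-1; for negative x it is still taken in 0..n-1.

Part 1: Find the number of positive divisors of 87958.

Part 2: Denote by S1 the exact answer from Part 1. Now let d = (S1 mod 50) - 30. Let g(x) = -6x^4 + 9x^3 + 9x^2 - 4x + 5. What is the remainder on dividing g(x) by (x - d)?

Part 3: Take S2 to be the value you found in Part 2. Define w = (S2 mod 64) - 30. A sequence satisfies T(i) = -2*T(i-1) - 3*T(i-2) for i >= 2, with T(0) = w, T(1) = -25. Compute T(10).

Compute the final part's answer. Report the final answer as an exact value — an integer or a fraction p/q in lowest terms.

Part 1: 87958 = 2 * 13 * 17 * 199; number of divisors = (1+1) * (1+1) * (1+1) * (1+1) = 16; answer 16
Part 2: S1 = 16; d = -14; remainder = value at the root: -6*(-14)^4 + 9*(-14)^3 + 9*(-14)^2 - 4*(-14)^1 + 5 = (-230496) + (-24696) + (1764) + (56) + (5) = -253367; answer -253367
Part 3: S2 = -253367; w = -21; T(2) = -2*(-25) - 3*(-21) = 113; iterating: T(2)=113, T(3)=-151, T(4)=-37, T(5)=527, T(6)=-943, T(7)=305, T(8)=2219, T(9)=-5353, T(10)=4049; answer 4049

4049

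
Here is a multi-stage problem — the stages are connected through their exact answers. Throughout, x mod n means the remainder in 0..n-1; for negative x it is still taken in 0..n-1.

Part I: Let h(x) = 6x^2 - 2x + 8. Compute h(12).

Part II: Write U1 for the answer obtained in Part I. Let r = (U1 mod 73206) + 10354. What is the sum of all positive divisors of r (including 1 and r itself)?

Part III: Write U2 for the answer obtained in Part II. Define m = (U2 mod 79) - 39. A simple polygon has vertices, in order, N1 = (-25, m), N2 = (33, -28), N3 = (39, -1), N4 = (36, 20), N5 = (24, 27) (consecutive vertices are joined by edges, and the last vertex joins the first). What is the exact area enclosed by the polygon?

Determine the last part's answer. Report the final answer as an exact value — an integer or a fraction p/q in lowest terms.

1781

Part I: 6*(12)^2 - 2*(12)^1 + 8 = (864) + (-24) + (8) = 848; answer 848
Part II: U1 = 848; r = 11202; 11202 = 2 * 3 * 1867; sigma = (1 + 2) * (1 + 3) * (1 + 1867) = 3 * 4 * 1868 = 22416; answer 22416
Part III: U2 = 22416; m = 20; cross terms: (-25*-28 - 33*20)=40, (33*-1 - 39*-28)=1059, (39*20 - 36*-1)=816, (36*27 - 24*20)=492, (24*20 - -25*27)=1155; twice the area = |3562| = 3562; area = 1781; answer 1781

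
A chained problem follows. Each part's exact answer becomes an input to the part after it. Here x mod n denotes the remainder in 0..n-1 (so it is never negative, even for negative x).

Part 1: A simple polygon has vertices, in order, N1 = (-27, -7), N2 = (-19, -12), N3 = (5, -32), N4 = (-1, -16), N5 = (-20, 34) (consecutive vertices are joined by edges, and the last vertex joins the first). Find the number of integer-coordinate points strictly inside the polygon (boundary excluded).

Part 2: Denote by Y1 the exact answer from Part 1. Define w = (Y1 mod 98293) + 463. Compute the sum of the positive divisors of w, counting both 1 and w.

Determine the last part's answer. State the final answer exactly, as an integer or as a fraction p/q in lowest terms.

1920

Part 1: cross terms: (-27*-12 - -19*-7)=191, (-19*-32 - 5*-12)=668, (5*-16 - -1*-32)=-112, (-1*34 - -20*-16)=-354, (-20*-7 - -27*34)=1058; twice the area = |1451| = 1451; area = 1451/2; boundary points = 1 + 4 + 2 + 1 + 1 = 9; strictly interior points = area - boundary/2 + 1 = 722; answer 722
Part 2: Y1 = 722; w = 1185; 1185 = 3 * 5 * 79; sigma = (1 + 3) * (1 + 5) * (1 + 79) = 4 * 6 * 80 = 1920; answer 1920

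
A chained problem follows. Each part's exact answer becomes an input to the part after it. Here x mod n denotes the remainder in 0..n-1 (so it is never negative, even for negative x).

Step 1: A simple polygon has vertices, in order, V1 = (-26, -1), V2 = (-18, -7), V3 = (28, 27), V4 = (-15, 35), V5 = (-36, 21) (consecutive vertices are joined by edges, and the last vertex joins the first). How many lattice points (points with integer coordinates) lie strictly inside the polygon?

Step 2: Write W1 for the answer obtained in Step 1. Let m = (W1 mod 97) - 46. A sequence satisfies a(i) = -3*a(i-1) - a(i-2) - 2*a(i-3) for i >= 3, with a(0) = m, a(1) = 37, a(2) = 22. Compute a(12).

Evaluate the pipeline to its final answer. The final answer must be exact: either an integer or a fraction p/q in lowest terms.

558099

Step 1: cross terms: (-26*-7 - -18*-1)=164, (-18*27 - 28*-7)=-290, (28*35 - -15*27)=1385, (-15*21 - -36*35)=945, (-36*-1 - -26*21)=582; twice the area = |2786| = 2786; area = 1393; boundary points = 2 + 2 + 1 + 7 + 2 = 14; strictly interior points = area - boundary/2 + 1 = 1387; answer 1387
Step 2: W1 = 1387; m = -17; a(3) = -3*(22) - 1*(37) - 2*(-17) = -69; iterating: a(3)=-69, a(4)=111, a(5)=-308, a(6)=951, a(7)=-2767, a(8)=7966, a(9)=-23033, a(10)=66667, a(11)=-192900, a(12)=558099; answer 558099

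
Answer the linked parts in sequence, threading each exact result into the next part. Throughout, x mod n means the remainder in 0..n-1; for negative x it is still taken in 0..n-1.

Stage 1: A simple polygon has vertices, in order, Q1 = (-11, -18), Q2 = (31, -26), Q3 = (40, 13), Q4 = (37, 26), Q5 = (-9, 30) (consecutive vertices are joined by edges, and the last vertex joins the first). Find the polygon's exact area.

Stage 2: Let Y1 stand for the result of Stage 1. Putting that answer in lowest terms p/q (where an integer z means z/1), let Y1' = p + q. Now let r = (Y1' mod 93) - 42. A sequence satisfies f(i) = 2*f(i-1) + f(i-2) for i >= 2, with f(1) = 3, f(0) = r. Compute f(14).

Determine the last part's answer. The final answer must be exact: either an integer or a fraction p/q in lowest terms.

-594179

Stage 1: cross terms: (-11*-26 - 31*-18)=844, (31*13 - 40*-26)=1443, (40*26 - 37*13)=559, (37*30 - -9*26)=1344, (-9*-18 - -11*30)=492; twice the area = |4682| = 4682; area = 2341; answer 2341
Stage 2: Y1 = 2341; threaded value p + q = 2342; r = -25; f(2) = 2*(3) + 1*(-25) = -19; iterating: f(2)=-19, f(3)=-35, f(4)=-89, f(5)=-213, f(6)=-515, f(7)=-1243, f(8)=-3001, f(9)=-7245, f(10)=-17491, f(11)=-42227, f(12)=-101945, f(13)=-246117, f(14)=-594179; answer -594179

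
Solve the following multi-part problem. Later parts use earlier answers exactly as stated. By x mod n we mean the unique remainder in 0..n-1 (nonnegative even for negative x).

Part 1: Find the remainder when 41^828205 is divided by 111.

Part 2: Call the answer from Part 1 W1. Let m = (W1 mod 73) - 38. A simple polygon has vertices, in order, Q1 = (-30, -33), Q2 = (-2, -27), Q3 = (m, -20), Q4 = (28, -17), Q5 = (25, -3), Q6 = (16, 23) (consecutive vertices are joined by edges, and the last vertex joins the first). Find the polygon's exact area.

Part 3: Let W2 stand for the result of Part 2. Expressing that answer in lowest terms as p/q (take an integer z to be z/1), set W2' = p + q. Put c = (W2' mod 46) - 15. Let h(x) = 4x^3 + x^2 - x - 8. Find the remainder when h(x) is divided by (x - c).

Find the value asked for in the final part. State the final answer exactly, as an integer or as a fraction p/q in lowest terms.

Part 1: squarings mod 111: 41^1=41, 41^2=16, 41^4=34, 41^8=46, 41^16=7, 41^32=49, 41^64=70, 41^128=16, 41^256=34, 41^512=46, 41^1024=7, 41^2048=49, 41^4096=70, 41^8192=16, 41^16384=34, 41^32768=46, 41^65536=7, 41^131072=49, 41^262144=70, 41^524288=16; 41^828205 = 41^1 * 41^4 * 41^8 * 41^32 * 41^256 * 41^512 * 41^8192 * 41^32768 * 41^262144 * 41^524288 = 104 (mod 111); answer 104
Part 2: W1 = 104; m = -7; cross terms: (-30*-27 - -2*-33)=744, (-2*-20 - -7*-27)=-149, (-7*-17 - 28*-20)=679, (28*-3 - 25*-17)=341, (25*23 - 16*-3)=623, (16*-33 - -30*23)=162; twice the area = |2400| = 2400; area = 1200; answer 1200
Part 3: W2 = 1200; threaded value p + q = 1201; c = -10; remainder = value at the root: 4*(-10)^3 + 1*(-10)^2 - 1*(-10)^1 - 8 = (-4000) + (100) + (10) + (-8) = -3898; answer -3898

-3898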